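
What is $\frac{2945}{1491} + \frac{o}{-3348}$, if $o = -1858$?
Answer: $\frac{2105023}{831978} \approx 2.5301$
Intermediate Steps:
$\frac{2945}{1491} + \frac{o}{-3348} = \frac{2945}{1491} - \frac{1858}{-3348} = 2945 \cdot \frac{1}{1491} - - \frac{929}{1674} = \frac{2945}{1491} + \frac{929}{1674} = \frac{2105023}{831978}$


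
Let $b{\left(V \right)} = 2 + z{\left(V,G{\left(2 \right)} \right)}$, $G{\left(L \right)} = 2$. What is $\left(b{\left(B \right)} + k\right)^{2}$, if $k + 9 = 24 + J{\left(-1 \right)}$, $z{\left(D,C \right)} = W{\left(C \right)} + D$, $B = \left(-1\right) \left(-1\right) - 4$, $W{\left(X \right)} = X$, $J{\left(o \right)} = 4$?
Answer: $400$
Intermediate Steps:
$B = -3$ ($B = 1 - 4 = -3$)
$z{\left(D,C \right)} = C + D$
$k = 19$ ($k = -9 + \left(24 + 4\right) = -9 + 28 = 19$)
$b{\left(V \right)} = 4 + V$ ($b{\left(V \right)} = 2 + \left(2 + V\right) = 4 + V$)
$\left(b{\left(B \right)} + k\right)^{2} = \left(\left(4 - 3\right) + 19\right)^{2} = \left(1 + 19\right)^{2} = 20^{2} = 400$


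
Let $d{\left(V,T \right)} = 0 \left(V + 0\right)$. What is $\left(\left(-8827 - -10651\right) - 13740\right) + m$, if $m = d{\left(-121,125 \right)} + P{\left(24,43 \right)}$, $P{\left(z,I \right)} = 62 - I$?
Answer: $-11897$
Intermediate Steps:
$d{\left(V,T \right)} = 0$ ($d{\left(V,T \right)} = 0 V = 0$)
$m = 19$ ($m = 0 + \left(62 - 43\right) = 0 + 19 = 19$)
$\left(\left(-8827 - -10651\right) - 13740\right) + m = \left(\left(-8827 - -10651\right) - 13740\right) + 19 = \left(\left(-8827 + 10651\right) - 13740\right) + 19 = \left(1824 - 13740\right) + 19 = -11916 + 19 = -11897$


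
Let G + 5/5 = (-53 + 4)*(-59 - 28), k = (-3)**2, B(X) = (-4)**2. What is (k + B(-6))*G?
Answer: 106550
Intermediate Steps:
B(X) = 16
k = 9
G = 4262 (G = -1 + (-53 + 4)*(-59 - 28) = -1 - 49*(-87) = -1 + 4263 = 4262)
(k + B(-6))*G = (9 + 16)*4262 = 25*4262 = 106550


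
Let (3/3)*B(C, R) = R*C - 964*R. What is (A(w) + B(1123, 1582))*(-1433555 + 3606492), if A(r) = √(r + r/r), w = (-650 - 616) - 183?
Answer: 546576227106 + 4345874*I*√362 ≈ 5.4658e+11 + 8.2686e+7*I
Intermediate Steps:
w = -1449 (w = -1266 - 183 = -1449)
A(r) = √(1 + r) (A(r) = √(r + 1) = √(1 + r))
B(C, R) = -964*R + C*R (B(C, R) = R*C - 964*R = C*R - 964*R = -964*R + C*R)
(A(w) + B(1123, 1582))*(-1433555 + 3606492) = (√(1 - 1449) + 1582*(-964 + 1123))*(-1433555 + 3606492) = (√(-1448) + 1582*159)*2172937 = (2*I*√362 + 251538)*2172937 = (251538 + 2*I*√362)*2172937 = 546576227106 + 4345874*I*√362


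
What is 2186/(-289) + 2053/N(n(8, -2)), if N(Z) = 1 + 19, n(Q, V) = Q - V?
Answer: 549597/5780 ≈ 95.086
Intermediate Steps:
N(Z) = 20
2186/(-289) + 2053/N(n(8, -2)) = 2186/(-289) + 2053/20 = 2186*(-1/289) + 2053*(1/20) = -2186/289 + 2053/20 = 549597/5780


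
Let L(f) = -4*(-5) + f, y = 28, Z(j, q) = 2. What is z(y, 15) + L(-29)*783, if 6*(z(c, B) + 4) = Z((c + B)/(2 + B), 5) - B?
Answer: -42319/6 ≈ -7053.2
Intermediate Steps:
L(f) = 20 + f
z(c, B) = -11/3 - B/6 (z(c, B) = -4 + (2 - B)/6 = -4 + (⅓ - B/6) = -11/3 - B/6)
z(y, 15) + L(-29)*783 = (-11/3 - ⅙*15) + (20 - 29)*783 = (-11/3 - 5/2) - 9*783 = -37/6 - 7047 = -42319/6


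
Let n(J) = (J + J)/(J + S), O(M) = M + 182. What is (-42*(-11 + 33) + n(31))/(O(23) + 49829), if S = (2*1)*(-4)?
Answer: -10595/575391 ≈ -0.018414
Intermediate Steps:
S = -8 (S = 2*(-4) = -8)
O(M) = 182 + M
n(J) = 2*J/(-8 + J) (n(J) = (J + J)/(J - 8) = (2*J)/(-8 + J) = 2*J/(-8 + J))
(-42*(-11 + 33) + n(31))/(O(23) + 49829) = (-42*(-11 + 33) + 2*31/(-8 + 31))/((182 + 23) + 49829) = (-42*22 + 2*31/23)/(205 + 49829) = (-924 + 2*31*(1/23))/50034 = (-924 + 62/23)*(1/50034) = -21190/23*1/50034 = -10595/575391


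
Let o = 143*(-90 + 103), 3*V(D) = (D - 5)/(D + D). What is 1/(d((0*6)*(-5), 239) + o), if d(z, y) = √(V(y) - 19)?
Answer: 444301/825960061 - I*√1075978/825960061 ≈ 0.00053792 - 1.2559e-6*I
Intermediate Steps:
V(D) = (-5 + D)/(6*D) (V(D) = ((D - 5)/(D + D))/3 = ((-5 + D)/((2*D)))/3 = ((-5 + D)*(1/(2*D)))/3 = ((-5 + D)/(2*D))/3 = (-5 + D)/(6*D))
o = 1859 (o = 143*13 = 1859)
d(z, y) = √(-19 + (-5 + y)/(6*y)) (d(z, y) = √((-5 + y)/(6*y) - 19) = √(-19 + (-5 + y)/(6*y)))
1/(d((0*6)*(-5), 239) + o) = 1/(√(-678 - 30/239)/6 + 1859) = 1/(√(-162072/239)/6 + 1859) = 1/((6*I*√1075978/239)/6 + 1859) = 1/(I*√1075978/239 + 1859) = 1/(1859 + I*√1075978/239)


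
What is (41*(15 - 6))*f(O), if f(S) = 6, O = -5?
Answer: 2214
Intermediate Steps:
(41*(15 - 6))*f(O) = (41*(15 - 6))*6 = (41*9)*6 = 369*6 = 2214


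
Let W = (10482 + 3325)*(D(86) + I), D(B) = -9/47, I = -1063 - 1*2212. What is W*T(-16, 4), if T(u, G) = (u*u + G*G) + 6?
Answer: -590851953164/47 ≈ -1.2571e+10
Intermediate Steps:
I = -3275 (I = -1063 - 2212 = -3275)
D(B) = -9/47 (D(B) = -9*1/47 = -9/47)
T(u, G) = 6 + G² + u² (T(u, G) = (u² + G²) + 6 = (G² + u²) + 6 = 6 + G² + u²)
W = -2125366738/47 (W = (10482 + 3325)*(-9/47 - 3275) = 13807*(-153934/47) = -2125366738/47 ≈ -4.5221e+7)
W*T(-16, 4) = -2125366738*(6 + 4² + (-16)²)/47 = -2125366738*(6 + 16 + 256)/47 = -2125366738/47*278 = -590851953164/47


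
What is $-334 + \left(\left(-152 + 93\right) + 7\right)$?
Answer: $-386$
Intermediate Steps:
$-334 + \left(\left(-152 + 93\right) + 7\right) = -334 + \left(-59 + 7\right) = -334 - 52 = -386$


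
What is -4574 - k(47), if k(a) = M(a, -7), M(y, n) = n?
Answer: -4567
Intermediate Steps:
k(a) = -7
-4574 - k(47) = -4574 - 1*(-7) = -4574 + 7 = -4567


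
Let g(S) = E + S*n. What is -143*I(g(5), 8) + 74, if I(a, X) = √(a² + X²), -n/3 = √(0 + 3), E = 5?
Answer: 74 - 143*√(764 - 150*√3) ≈ -3137.0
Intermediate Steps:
n = -3*√3 (n = -3*√(0 + 3) = -3*√3 ≈ -5.1962)
g(S) = 5 - 3*S*√3 (g(S) = 5 + S*(-3*√3) = 5 - 3*S*√3)
I(a, X) = √(X² + a²)
-143*I(g(5), 8) + 74 = -143*√(8² + (5 - 3*5*√3)²) + 74 = -143*√(64 + (5 - 15*√3)²) + 74 = 74 - 143*√(64 + (5 - 15*√3)²)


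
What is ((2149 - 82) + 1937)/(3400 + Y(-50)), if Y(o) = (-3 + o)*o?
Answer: 182/275 ≈ 0.66182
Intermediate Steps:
Y(o) = o*(-3 + o)
((2149 - 82) + 1937)/(3400 + Y(-50)) = ((2149 - 82) + 1937)/(3400 - 50*(-3 - 50)) = (2067 + 1937)/(3400 - 50*(-53)) = 4004/(3400 + 2650) = 4004/6050 = 4004*(1/6050) = 182/275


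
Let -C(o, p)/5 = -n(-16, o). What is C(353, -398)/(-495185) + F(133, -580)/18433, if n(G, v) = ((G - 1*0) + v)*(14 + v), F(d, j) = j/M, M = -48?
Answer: -27342939719/21906588252 ≈ -1.2482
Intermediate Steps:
F(d, j) = -j/48 (F(d, j) = j/(-48) = j*(-1/48) = -j/48)
n(G, v) = (14 + v)*(G + v) (n(G, v) = ((G + 0) + v)*(14 + v) = (G + v)*(14 + v) = (14 + v)*(G + v))
C(o, p) = -1120 - 10*o + 5*o² (C(o, p) = -(-5)*(o² + 14*(-16) + 14*o - 16*o) = -(-5)*(o² - 224 + 14*o - 16*o) = -(-5)*(-224 + o² - 2*o) = -5*(224 - o² + 2*o) = -1120 - 10*o + 5*o²)
C(353, -398)/(-495185) + F(133, -580)/18433 = (-1120 - 10*353 + 5*353²)/(-495185) - 1/48*(-580)/18433 = (-1120 - 3530 + 5*124609)*(-1/495185) + (145/12)*(1/18433) = (-1120 - 3530 + 623045)*(-1/495185) + 145/221196 = 618395*(-1/495185) + 145/221196 = -123679/99037 + 145/221196 = -27342939719/21906588252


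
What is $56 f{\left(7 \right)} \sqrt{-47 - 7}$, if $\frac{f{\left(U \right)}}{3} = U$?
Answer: $3528 i \sqrt{6} \approx 8641.8 i$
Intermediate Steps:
$f{\left(U \right)} = 3 U$
$56 f{\left(7 \right)} \sqrt{-47 - 7} = 56 \cdot 3 \cdot 7 \sqrt{-47 - 7} = 56 \cdot 21 \sqrt{-54} = 1176 \cdot 3 i \sqrt{6} = 3528 i \sqrt{6}$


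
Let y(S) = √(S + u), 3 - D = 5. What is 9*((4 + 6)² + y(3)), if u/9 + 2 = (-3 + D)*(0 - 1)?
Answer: 900 + 9*√30 ≈ 949.29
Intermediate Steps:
D = -2 (D = 3 - 1*5 = 3 - 5 = -2)
u = 27 (u = -18 + 9*((-3 - 2)*(0 - 1)) = -18 + 9*(-5*(-1)) = -18 + 9*5 = -18 + 45 = 27)
y(S) = √(27 + S) (y(S) = √(S + 27) = √(27 + S))
9*((4 + 6)² + y(3)) = 9*((4 + 6)² + √(27 + 3)) = 9*(10² + √30) = 9*(100 + √30) = 900 + 9*√30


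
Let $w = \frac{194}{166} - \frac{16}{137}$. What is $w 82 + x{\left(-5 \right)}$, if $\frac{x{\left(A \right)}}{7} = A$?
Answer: $\frac{582817}{11371} \approx 51.255$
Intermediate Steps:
$x{\left(A \right)} = 7 A$
$w = \frac{11961}{11371}$ ($w = 194 \cdot \frac{1}{166} - \frac{16}{137} = \frac{97}{83} - \frac{16}{137} = \frac{11961}{11371} \approx 1.0519$)
$w 82 + x{\left(-5 \right)} = \frac{11961}{11371} \cdot 82 + 7 \left(-5\right) = \frac{980802}{11371} - 35 = \frac{582817}{11371}$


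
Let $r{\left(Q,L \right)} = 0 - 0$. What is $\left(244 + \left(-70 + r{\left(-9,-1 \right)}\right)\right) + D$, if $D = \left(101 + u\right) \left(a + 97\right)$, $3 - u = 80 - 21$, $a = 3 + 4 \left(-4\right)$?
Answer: $3954$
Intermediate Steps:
$r{\left(Q,L \right)} = 0$ ($r{\left(Q,L \right)} = 0 + 0 = 0$)
$a = -13$ ($a = 3 - 16 = -13$)
$u = -56$ ($u = 3 - \left(80 - 21\right) = 3 - 59 = -56$)
$D = 3780$ ($D = \left(101 - 56\right) \left(-13 + 97\right) = 45 \cdot 84 = 3780$)
$\left(244 + \left(-70 + r{\left(-9,-1 \right)}\right)\right) + D = \left(244 + \left(-70 + 0\right)\right) + 3780 = \left(244 - 70\right) + 3780 = 174 + 3780 = 3954$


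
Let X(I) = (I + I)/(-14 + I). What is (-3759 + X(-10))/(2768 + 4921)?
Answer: -22549/46134 ≈ -0.48877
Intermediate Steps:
X(I) = 2*I/(-14 + I) (X(I) = (2*I)/(-14 + I) = 2*I/(-14 + I))
(-3759 + X(-10))/(2768 + 4921) = (-3759 + 2*(-10)/(-14 - 10))/(2768 + 4921) = (-3759 + 2*(-10)/(-24))/7689 = (-3759 + 2*(-10)*(-1/24))*(1/7689) = (-3759 + 5/6)*(1/7689) = -22549/6*1/7689 = -22549/46134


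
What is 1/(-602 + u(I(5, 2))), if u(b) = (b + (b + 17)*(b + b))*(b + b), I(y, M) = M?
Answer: -1/290 ≈ -0.0034483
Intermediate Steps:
u(b) = 2*b*(b + 2*b*(17 + b)) (u(b) = (b + (17 + b)*(2*b))*(2*b) = (b + 2*b*(17 + b))*(2*b) = 2*b*(b + 2*b*(17 + b)))
1/(-602 + u(I(5, 2))) = 1/(-602 + 2²*(70 + 4*2)) = 1/(-602 + 4*(70 + 8)) = 1/(-602 + 4*78) = 1/(-602 + 312) = 1/(-290) = -1/290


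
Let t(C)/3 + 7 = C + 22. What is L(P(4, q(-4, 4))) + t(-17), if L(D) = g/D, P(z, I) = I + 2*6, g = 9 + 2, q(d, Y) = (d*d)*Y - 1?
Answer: -439/75 ≈ -5.8533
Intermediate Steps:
q(d, Y) = -1 + Y*d² (q(d, Y) = d²*Y - 1 = Y*d² - 1 = -1 + Y*d²)
g = 11
t(C) = 45 + 3*C (t(C) = -21 + 3*(C + 22) = -21 + 3*(22 + C) = -21 + (66 + 3*C) = 45 + 3*C)
P(z, I) = 12 + I (P(z, I) = I + 12 = 12 + I)
L(D) = 11/D
L(P(4, q(-4, 4))) + t(-17) = 11/(12 + (-1 + 4*(-4)²)) + (45 + 3*(-17)) = 11/(12 + (-1 + 4*16)) + (45 - 51) = 11/(12 + (-1 + 64)) - 6 = 11/(12 + 63) - 6 = 11/75 - 6 = -439/75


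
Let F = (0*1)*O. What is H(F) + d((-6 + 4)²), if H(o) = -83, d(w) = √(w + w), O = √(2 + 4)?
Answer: -83 + 2*√2 ≈ -80.172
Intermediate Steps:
O = √6 ≈ 2.4495
F = 0 (F = (0*1)*√6 = 0*√6 = 0)
d(w) = √2*√w (d(w) = √(2*w) = √2*√w)
H(F) + d((-6 + 4)²) = -83 + √2*√((-6 + 4)²) = -83 + √2*√((-2)²) = -83 + √2*√4 = -83 + √2*2 = -83 + 2*√2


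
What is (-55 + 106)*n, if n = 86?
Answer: 4386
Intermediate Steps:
(-55 + 106)*n = (-55 + 106)*86 = 51*86 = 4386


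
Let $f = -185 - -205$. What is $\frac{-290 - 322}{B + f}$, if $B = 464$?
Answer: $- \frac{153}{121} \approx -1.2645$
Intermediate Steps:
$f = 20$ ($f = -185 + 205 = 20$)
$\frac{-290 - 322}{B + f} = \frac{-290 - 322}{464 + 20} = - \frac{612}{484} = \left(-612\right) \frac{1}{484} = - \frac{153}{121}$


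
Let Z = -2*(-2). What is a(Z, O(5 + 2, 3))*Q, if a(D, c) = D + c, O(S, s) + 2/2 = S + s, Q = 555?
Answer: 7215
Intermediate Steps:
O(S, s) = -1 + S + s (O(S, s) = -1 + (S + s) = -1 + S + s)
Z = 4
a(Z, O(5 + 2, 3))*Q = (4 + (-1 + (5 + 2) + 3))*555 = (4 + (-1 + 7 + 3))*555 = (4 + 9)*555 = 13*555 = 7215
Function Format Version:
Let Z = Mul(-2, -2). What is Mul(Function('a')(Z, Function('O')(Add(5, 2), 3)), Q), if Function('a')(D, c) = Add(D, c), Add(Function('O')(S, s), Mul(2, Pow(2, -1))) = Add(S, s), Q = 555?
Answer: 7215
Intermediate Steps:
Function('O')(S, s) = Add(-1, S, s) (Function('O')(S, s) = Add(-1, Add(S, s)) = Add(-1, S, s))
Z = 4
Mul(Function('a')(Z, Function('O')(Add(5, 2), 3)), Q) = Mul(Add(4, Add(-1, Add(5, 2), 3)), 555) = Mul(Add(4, Add(-1, 7, 3)), 555) = Mul(Add(4, 9), 555) = Mul(13, 555) = 7215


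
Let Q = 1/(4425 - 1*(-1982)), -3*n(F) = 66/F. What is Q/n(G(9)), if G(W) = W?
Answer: -9/140954 ≈ -6.3851e-5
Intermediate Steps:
n(F) = -22/F
Q = 1/6407 (Q = 1/(4425 + 1982) = 1/6407 ≈ 0.00015608)
Q/n(G(9)) = 1/(6407*((-22/9))) = 1/(6407*((-22*1/9))) = 1/(6407*(-22/9)) = (1/6407)*(-9/22) = -9/140954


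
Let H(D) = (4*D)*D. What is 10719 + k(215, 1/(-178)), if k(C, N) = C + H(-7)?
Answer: 11130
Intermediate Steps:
H(D) = 4*D**2
k(C, N) = 196 + C (k(C, N) = C + 4*(-7)**2 = C + 4*49 = C + 196 = 196 + C)
10719 + k(215, 1/(-178)) = 10719 + (196 + 215) = 10719 + 411 = 11130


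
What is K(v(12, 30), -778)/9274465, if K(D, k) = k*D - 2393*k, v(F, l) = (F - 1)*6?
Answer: 1810406/9274465 ≈ 0.19520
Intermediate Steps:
v(F, l) = -6 + 6*F (v(F, l) = (-1 + F)*6 = -6 + 6*F)
K(D, k) = -2393*k + D*k (K(D, k) = D*k - 2393*k = -2393*k + D*k)
K(v(12, 30), -778)/9274465 = -778*(-2393 + (-6 + 6*12))/9274465 = -778*(-2393 + (-6 + 72))*(1/9274465) = -778*(-2393 + 66)*(1/9274465) = -778*(-2327)*(1/9274465) = 1810406*(1/9274465) = 1810406/9274465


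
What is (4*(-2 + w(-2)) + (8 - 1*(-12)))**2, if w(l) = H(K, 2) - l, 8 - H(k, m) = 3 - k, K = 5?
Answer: 3600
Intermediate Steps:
H(k, m) = 5 + k (H(k, m) = 8 - (3 - k) = 8 + (-3 + k) = 5 + k)
w(l) = 10 - l (w(l) = (5 + 5) - l = 10 - l)
(4*(-2 + w(-2)) + (8 - 1*(-12)))**2 = (4*(-2 + (10 - 1*(-2))) + (8 - 1*(-12)))**2 = (4*(-2 + (10 + 2)) + (8 + 12))**2 = (4*(-2 + 12) + 20)**2 = (4*10 + 20)**2 = (40 + 20)**2 = 60**2 = 3600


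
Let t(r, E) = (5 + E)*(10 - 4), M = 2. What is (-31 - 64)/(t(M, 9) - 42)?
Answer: -95/42 ≈ -2.2619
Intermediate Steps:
t(r, E) = 30 + 6*E (t(r, E) = (5 + E)*6 = 30 + 6*E)
(-31 - 64)/(t(M, 9) - 42) = (-31 - 64)/((30 + 6*9) - 42) = -95/((30 + 54) - 42) = -95/(84 - 42) = -95/42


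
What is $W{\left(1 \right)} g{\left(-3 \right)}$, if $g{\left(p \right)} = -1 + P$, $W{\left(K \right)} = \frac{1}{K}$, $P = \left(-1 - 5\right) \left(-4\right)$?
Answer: $23$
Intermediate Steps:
$P = 24$ ($P = \left(-6\right) \left(-4\right) = 24$)
$g{\left(p \right)} = 23$ ($g{\left(p \right)} = -1 + 24 = 23$)
$W{\left(1 \right)} g{\left(-3 \right)} = 1^{-1} \cdot 23 = 1 \cdot 23 = 23$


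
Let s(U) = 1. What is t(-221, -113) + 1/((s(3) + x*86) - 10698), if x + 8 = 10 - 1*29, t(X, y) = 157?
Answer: 2043982/13019 ≈ 157.00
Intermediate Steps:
x = -27 (x = -8 + (10 - 1*29) = -8 + (10 - 29) = -8 - 19 = -27)
t(-221, -113) + 1/((s(3) + x*86) - 10698) = 157 + 1/((1 - 27*86) - 10698) = 157 + 1/((1 - 2322) - 10698) = 157 + 1/(-2321 - 10698) = 157 + 1/(-13019) = 157 - 1/13019 = 2043982/13019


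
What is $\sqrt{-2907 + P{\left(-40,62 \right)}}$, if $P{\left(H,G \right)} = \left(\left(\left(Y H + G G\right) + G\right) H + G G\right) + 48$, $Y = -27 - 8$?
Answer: $i \sqrt{211255} \approx 459.63 i$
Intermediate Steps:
$Y = -35$
$P{\left(H,G \right)} = 48 + G^{2} + H \left(G + G^{2} - 35 H\right)$ ($P{\left(H,G \right)} = \left(\left(\left(- 35 H + G G\right) + G\right) H + G G\right) + 48 = \left(\left(\left(- 35 H + G^{2}\right) + G\right) H + G^{2}\right) + 48 = \left(\left(\left(G^{2} - 35 H\right) + G\right) H + G^{2}\right) + 48 = \left(\left(G + G^{2} - 35 H\right) H + G^{2}\right) + 48 = \left(H \left(G + G^{2} - 35 H\right) + G^{2}\right) + 48 = \left(G^{2} + H \left(G + G^{2} - 35 H\right)\right) + 48 = 48 + G^{2} + H \left(G + G^{2} - 35 H\right)$)
$\sqrt{-2907 + P{\left(-40,62 \right)}} = \sqrt{-2907 + \left(48 + 62^{2} - 35 \left(-40\right)^{2} + 62 \left(-40\right) - 40 \cdot 62^{2}\right)} = \sqrt{-2907 - 208348} = \sqrt{-211255} = i \sqrt{211255}$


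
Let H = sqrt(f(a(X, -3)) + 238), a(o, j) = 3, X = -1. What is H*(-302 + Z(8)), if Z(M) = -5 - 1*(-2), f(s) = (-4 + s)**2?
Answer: -305*sqrt(239) ≈ -4715.2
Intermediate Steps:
Z(M) = -3 (Z(M) = -5 + 2 = -3)
H = sqrt(239) (H = sqrt((-4 + 3)**2 + 238) = sqrt((-1)**2 + 238) = sqrt(1 + 238) = sqrt(239) ≈ 15.460)
H*(-302 + Z(8)) = sqrt(239)*(-302 - 3) = sqrt(239)*(-305) = -305*sqrt(239)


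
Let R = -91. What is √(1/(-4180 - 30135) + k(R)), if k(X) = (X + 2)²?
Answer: √9327129746910/34315 ≈ 89.000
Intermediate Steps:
k(X) = (2 + X)²
√(1/(-4180 - 30135) + k(R)) = √(1/(-4180 - 30135) + (2 - 91)²) = √(1/(-34315) + (-89)²) = √(-1/34315 + 7921) = √(271809114/34315) = √9327129746910/34315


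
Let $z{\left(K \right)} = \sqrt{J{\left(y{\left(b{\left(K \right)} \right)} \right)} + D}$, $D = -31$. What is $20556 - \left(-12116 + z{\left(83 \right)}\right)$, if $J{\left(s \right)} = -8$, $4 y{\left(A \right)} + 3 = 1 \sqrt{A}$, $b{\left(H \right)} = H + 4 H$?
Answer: $32672 - i \sqrt{39} \approx 32672.0 - 6.245 i$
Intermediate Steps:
$b{\left(H \right)} = 5 H$
$y{\left(A \right)} = - \frac{3}{4} + \frac{\sqrt{A}}{4}$ ($y{\left(A \right)} = - \frac{3}{4} + \frac{1 \sqrt{A}}{4} = - \frac{3}{4} + \frac{\sqrt{A}}{4}$)
$z{\left(K \right)} = i \sqrt{39}$ ($z{\left(K \right)} = \sqrt{-8 - 31} = \sqrt{-39} = i \sqrt{39}$)
$20556 - \left(-12116 + z{\left(83 \right)}\right) = 20556 - \left(-12116 + i \sqrt{39}\right) = 20556 + \left(12116 - i \sqrt{39}\right) = 32672 - i \sqrt{39}$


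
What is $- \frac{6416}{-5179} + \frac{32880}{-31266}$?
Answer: $\frac{5052856}{26987769} \approx 0.18723$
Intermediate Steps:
$- \frac{6416}{-5179} + \frac{32880}{-31266} = \left(-6416\right) \left(- \frac{1}{5179}\right) + 32880 \left(- \frac{1}{31266}\right) = \frac{6416}{5179} - \frac{5480}{5211} = \frac{5052856}{26987769}$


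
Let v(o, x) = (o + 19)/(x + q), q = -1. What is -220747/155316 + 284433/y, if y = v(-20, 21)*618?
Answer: -147279389701/15997548 ≈ -9206.4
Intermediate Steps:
v(o, x) = (19 + o)/(-1 + x) (v(o, x) = (o + 19)/(x - 1) = (19 + o)/(-1 + x))
y = -309/10 (y = ((19 - 20)/(-1 + 21))*618 = (-1/20)*618 = ((1/20)*(-1))*618 = -1/20*618 = -309/10 ≈ -30.900)
-220747/155316 + 284433/y = -220747/155316 + 284433/(-309/10) = -220747*1/155316 + 284433*(-10/309) = -220747/155316 - 948110/103 = -147279389701/15997548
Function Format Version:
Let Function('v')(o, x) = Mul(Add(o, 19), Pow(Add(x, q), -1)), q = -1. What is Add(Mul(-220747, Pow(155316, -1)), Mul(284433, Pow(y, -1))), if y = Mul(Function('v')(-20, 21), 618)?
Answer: Rational(-147279389701, 15997548) ≈ -9206.4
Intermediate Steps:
Function('v')(o, x) = Mul(Pow(Add(-1, x), -1), Add(19, o)) (Function('v')(o, x) = Mul(Add(o, 19), Pow(Add(x, -1), -1)) = Mul(Add(19, o), Pow(Add(-1, x), -1)) = Mul(Pow(Add(-1, x), -1), Add(19, o)))
y = Rational(-309, 10) (y = Mul(Mul(Pow(Add(-1, 21), -1), Add(19, -20)), 618) = Mul(Mul(Pow(20, -1), -1), 618) = Mul(Mul(Rational(1, 20), -1), 618) = Mul(Rational(-1, 20), 618) = Rational(-309, 10) ≈ -30.900)
Add(Mul(-220747, Pow(155316, -1)), Mul(284433, Pow(y, -1))) = Add(Mul(-220747, Pow(155316, -1)), Mul(284433, Pow(Rational(-309, 10), -1))) = Add(Mul(-220747, Rational(1, 155316)), Mul(284433, Rational(-10, 309))) = Add(Rational(-220747, 155316), Rational(-948110, 103)) = Rational(-147279389701, 15997548)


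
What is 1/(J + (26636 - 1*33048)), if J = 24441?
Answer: 1/18029 ≈ 5.5466e-5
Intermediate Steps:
1/(J + (26636 - 1*33048)) = 1/(24441 + (26636 - 1*33048)) = 1/(24441 + (26636 - 33048)) = 1/(24441 - 6412) = 1/18029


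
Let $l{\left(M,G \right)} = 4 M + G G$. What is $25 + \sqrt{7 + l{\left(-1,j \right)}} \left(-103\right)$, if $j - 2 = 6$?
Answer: $25 - 103 \sqrt{67} \approx -818.09$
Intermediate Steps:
$j = 8$ ($j = 2 + 6 = 8$)
$l{\left(M,G \right)} = G^{2} + 4 M$ ($l{\left(M,G \right)} = 4 M + G^{2} = G^{2} + 4 M$)
$25 + \sqrt{7 + l{\left(-1,j \right)}} \left(-103\right) = 25 + \sqrt{7 + \left(8^{2} + 4 \left(-1\right)\right)} \left(-103\right) = 25 + \sqrt{7 + \left(64 - 4\right)} \left(-103\right) = 25 + \sqrt{7 + 60} \left(-103\right) = 25 + \sqrt{67} \left(-103\right) = 25 - 103 \sqrt{67}$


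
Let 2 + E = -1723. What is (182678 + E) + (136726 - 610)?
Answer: 317069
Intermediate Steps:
E = -1725 (E = -2 - 1723 = -1725)
(182678 + E) + (136726 - 610) = (182678 - 1725) + (136726 - 610) = 180953 + 136116 = 317069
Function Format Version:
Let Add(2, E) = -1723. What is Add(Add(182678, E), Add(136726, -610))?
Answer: 317069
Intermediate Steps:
E = -1725 (E = Add(-2, -1723) = -1725)
Add(Add(182678, E), Add(136726, -610)) = Add(Add(182678, -1725), Add(136726, -610)) = Add(180953, 136116) = 317069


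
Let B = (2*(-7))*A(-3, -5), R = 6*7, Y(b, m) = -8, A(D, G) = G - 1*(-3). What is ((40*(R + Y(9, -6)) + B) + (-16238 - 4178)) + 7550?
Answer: -11478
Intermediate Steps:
A(D, G) = 3 + G (A(D, G) = G + 3 = 3 + G)
R = 42
B = 28 (B = (2*(-7))*(3 - 5) = -14*(-2) = 28)
((40*(R + Y(9, -6)) + B) + (-16238 - 4178)) + 7550 = ((40*(42 - 8) + 28) + (-16238 - 4178)) + 7550 = ((40*34 + 28) - 20416) + 7550 = ((1360 + 28) - 20416) + 7550 = (1388 - 20416) + 7550 = -19028 + 7550 = -11478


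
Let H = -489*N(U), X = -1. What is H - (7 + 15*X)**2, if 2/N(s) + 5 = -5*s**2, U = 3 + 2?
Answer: -3671/65 ≈ -56.477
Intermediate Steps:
U = 5
N(s) = 2/(-5 - 5*s**2)
H = 489/65 (H = -(-978)/(5 + 5*5**2) = -(-978)/(5 + 5*25) = -(-978)/(5 + 125) = -(-978)/130 = -489*(-1/65) = 489/65 ≈ 7.5231)
H - (7 + 15*X)**2 = 489/65 - (7 + 15*(-1))**2 = 489/65 - (7 - 15)**2 = 489/65 - 1*(-8)**2 = 489/65 - 1*64 = 489/65 - 64 = -3671/65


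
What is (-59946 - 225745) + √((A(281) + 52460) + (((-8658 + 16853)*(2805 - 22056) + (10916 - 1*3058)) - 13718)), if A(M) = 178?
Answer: -285691 + I*√157715167 ≈ -2.8569e+5 + 12558.0*I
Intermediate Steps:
(-59946 - 225745) + √((A(281) + 52460) + (((-8658 + 16853)*(2805 - 22056) + (10916 - 1*3058)) - 13718)) = (-59946 - 225745) + √((178 + 52460) + (((-8658 + 16853)*(2805 - 22056) + (10916 - 1*3058)) - 13718)) = -285691 + √(52638 + ((8195*(-19251) + (10916 - 3058)) - 13718)) = -285691 + √(52638 + ((-157761945 + 7858) - 13718)) = -285691 + √(52638 + (-157754087 - 13718)) = -285691 + √(52638 - 157767805) = -285691 + √(-157715167) = -285691 + I*√157715167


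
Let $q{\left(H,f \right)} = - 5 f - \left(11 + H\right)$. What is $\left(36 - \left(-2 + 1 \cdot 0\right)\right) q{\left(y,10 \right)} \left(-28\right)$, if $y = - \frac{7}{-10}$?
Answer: $\frac{328244}{5} \approx 65649.0$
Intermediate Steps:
$y = \frac{7}{10}$ ($y = \left(-7\right) \left(- \frac{1}{10}\right) = \frac{7}{10} \approx 0.7$)
$q{\left(H,f \right)} = -11 - H - 5 f$ ($q{\left(H,f \right)} = - 5 f - \left(11 + H\right) = -11 - H - 5 f$)
$\left(36 - \left(-2 + 1 \cdot 0\right)\right) q{\left(y,10 \right)} \left(-28\right) = \left(36 - \left(-2 + 1 \cdot 0\right)\right) \left(-11 - \frac{7}{10} - 50\right) \left(-28\right) = \left(36 - \left(-2 + 0\right)\right) \left(-11 - \frac{7}{10} - 50\right) \left(-28\right) = \left(36 - -2\right) \left(- \frac{617}{10}\right) \left(-28\right) = \left(36 + 2\right) \left(- \frac{617}{10}\right) \left(-28\right) = 38 \left(- \frac{617}{10}\right) \left(-28\right) = \left(- \frac{11723}{5}\right) \left(-28\right) = \frac{328244}{5}$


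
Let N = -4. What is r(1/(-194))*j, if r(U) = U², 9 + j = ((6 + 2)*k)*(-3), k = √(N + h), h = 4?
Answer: -9/37636 ≈ -0.00023913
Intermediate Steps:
k = 0 (k = √(-4 + 4) = √0 = 0)
j = -9 (j = -9 + ((6 + 2)*0)*(-3) = -9 + (8*0)*(-3) = -9 + 0*(-3) = -9 + 0 = -9)
r(1/(-194))*j = (1/(-194))²*(-9) = (-1/194)²*(-9) = (1/37636)*(-9) = -9/37636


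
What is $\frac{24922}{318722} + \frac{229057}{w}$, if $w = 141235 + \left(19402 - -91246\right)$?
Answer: $\frac{39641466640}{40140326763} \approx 0.98757$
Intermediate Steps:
$w = 251883$ ($w = 141235 + \left(19402 + 91246\right) = 141235 + 110648 = 251883$)
$\frac{24922}{318722} + \frac{229057}{w} = \frac{24922}{318722} + \frac{229057}{251883} = 24922 \cdot \frac{1}{318722} + 229057 \cdot \frac{1}{251883} = \frac{12461}{159361} + \frac{229057}{251883} = \frac{39641466640}{40140326763}$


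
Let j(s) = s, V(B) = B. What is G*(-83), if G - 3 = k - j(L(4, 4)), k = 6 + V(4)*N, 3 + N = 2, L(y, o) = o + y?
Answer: 249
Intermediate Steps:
N = -1 (N = -3 + 2 = -1)
k = 2 (k = 6 + 4*(-1) = 6 - 4 = 2)
G = -3 (G = 3 + (2 - (4 + 4)) = 3 + (2 - 1*8) = 3 + (2 - 8) = 3 - 6 = -3)
G*(-83) = -3*(-83) = 249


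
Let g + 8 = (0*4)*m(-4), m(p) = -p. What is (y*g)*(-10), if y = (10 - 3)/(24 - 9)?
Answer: 112/3 ≈ 37.333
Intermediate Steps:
y = 7/15 ≈ 0.46667
g = -8 (g = -8 + (0*4)*(-1*(-4)) = -8 + 0*4 = -8 + 0 = -8)
(y*g)*(-10) = ((7/15)*(-8))*(-10) = -56/15*(-10) = 112/3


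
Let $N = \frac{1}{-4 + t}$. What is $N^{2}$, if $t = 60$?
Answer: $\frac{1}{3136} \approx 0.00031888$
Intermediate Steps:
$N = \frac{1}{56}$ ($N = \frac{1}{-4 + 60} = \frac{1}{56} \approx 0.017857$)
$N^{2} = \left(\frac{1}{56}\right)^{2} = \frac{1}{3136}$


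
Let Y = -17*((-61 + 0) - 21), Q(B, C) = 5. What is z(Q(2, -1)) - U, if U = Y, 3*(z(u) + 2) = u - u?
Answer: -1396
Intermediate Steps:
z(u) = -2 (z(u) = -2 + (u - u)/3 = -2 + (1/3)*0 = -2 + 0 = -2)
Y = 1394 (Y = -17*(-61 - 21) = -17*(-82) = 1394)
U = 1394
z(Q(2, -1)) - U = -2 - 1*1394 = -2 - 1394 = -1396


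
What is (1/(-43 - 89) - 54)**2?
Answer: 50822641/17424 ≈ 2916.8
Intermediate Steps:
(1/(-43 - 89) - 54)**2 = (1/(-132) - 54)**2 = (-1/132 - 54)**2 = (-7129/132)**2 = 50822641/17424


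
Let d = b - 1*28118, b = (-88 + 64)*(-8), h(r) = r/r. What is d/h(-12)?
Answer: -27926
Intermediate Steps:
h(r) = 1
b = 192 (b = -24*(-8) = 192)
d = -27926 (d = 192 - 1*28118 = 192 - 28118 = -27926)
d/h(-12) = -27926/1 = -27926*1 = -27926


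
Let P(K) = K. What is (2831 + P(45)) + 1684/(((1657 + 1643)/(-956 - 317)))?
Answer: 1836767/825 ≈ 2226.4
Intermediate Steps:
(2831 + P(45)) + 1684/(((1657 + 1643)/(-956 - 317))) = (2831 + 45) + 1684/(((1657 + 1643)/(-956 - 317))) = 2876 + 1684/((3300/(-1273))) = 2876 + 1684/((3300*(-1/1273))) = 2876 + 1684/(-3300/1273) = 2876 + 1684*(-1273/3300) = 2876 - 535933/825 = 1836767/825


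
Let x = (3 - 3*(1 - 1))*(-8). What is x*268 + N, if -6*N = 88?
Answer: -19340/3 ≈ -6446.7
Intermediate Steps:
N = -44/3 (N = -⅙*88 = -44/3 ≈ -14.667)
x = -24 (x = (3 - 3*0)*(-8) = (3 + 0)*(-8) = 3*(-8) = -24)
x*268 + N = -24*268 - 44/3 = -6432 - 44/3 = -19340/3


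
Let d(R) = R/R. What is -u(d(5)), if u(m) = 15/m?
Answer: -15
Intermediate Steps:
d(R) = 1
-u(d(5)) = -15/1 = -15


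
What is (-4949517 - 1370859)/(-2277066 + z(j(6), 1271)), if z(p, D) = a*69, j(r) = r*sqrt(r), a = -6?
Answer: 263349/94895 ≈ 2.7752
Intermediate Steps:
j(r) = r**(3/2)
z(p, D) = -414 (z(p, D) = -6*69 = -414)
(-4949517 - 1370859)/(-2277066 + z(j(6), 1271)) = (-4949517 - 1370859)/(-2277066 - 414) = -6320376/(-2277480) = -6320376*(-1/2277480) = 263349/94895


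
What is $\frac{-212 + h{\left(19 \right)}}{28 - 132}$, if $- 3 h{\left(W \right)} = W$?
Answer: $\frac{655}{312} \approx 2.0994$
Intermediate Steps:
$h{\left(W \right)} = - \frac{W}{3}$
$\frac{-212 + h{\left(19 \right)}}{28 - 132} = \frac{-212 - \frac{19}{3}}{28 - 132} = \frac{-212 - \frac{19}{3}}{-104} = \left(- \frac{655}{3}\right) \left(- \frac{1}{104}\right) = \frac{655}{312}$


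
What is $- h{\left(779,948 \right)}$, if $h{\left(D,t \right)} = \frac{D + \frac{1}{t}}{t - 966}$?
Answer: $\frac{738493}{17064} \approx 43.278$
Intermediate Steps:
$h{\left(D,t \right)} = \frac{D + \frac{1}{t}}{-966 + t}$
$- h{\left(779,948 \right)} = - \frac{1 + 779 \cdot 948}{948 \left(-966 + 948\right)} = - \frac{1 + 738492}{948 \left(-18\right)} = - \frac{\left(-1\right) 738493}{948 \cdot 18} = \left(-1\right) \left(- \frac{738493}{17064}\right) = \frac{738493}{17064}$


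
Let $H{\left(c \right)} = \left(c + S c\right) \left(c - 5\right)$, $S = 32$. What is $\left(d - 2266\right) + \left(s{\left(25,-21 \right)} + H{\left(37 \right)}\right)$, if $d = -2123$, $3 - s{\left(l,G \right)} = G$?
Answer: $34707$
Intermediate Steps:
$s{\left(l,G \right)} = 3 - G$
$H{\left(c \right)} = 33 c \left(-5 + c\right)$ ($H{\left(c \right)} = \left(c + 32 c\right) \left(c - 5\right) = 33 c \left(-5 + c\right)$)
$\left(d - 2266\right) + \left(s{\left(25,-21 \right)} + H{\left(37 \right)}\right) = \left(-2123 - 2266\right) + \left(\left(3 - -21\right) + 33 \cdot 37 \left(-5 + 37\right)\right) = -4389 + \left(\left(3 + 21\right) + 33 \cdot 37 \cdot 32\right) = -4389 + \left(24 + 39072\right) = -4389 + 39096 = 34707$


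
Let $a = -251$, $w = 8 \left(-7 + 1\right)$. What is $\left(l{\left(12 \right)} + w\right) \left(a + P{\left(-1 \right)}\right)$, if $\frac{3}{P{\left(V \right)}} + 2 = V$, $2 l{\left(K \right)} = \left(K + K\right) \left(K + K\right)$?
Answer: $-60480$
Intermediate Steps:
$l{\left(K \right)} = 2 K^{2}$ ($l{\left(K \right)} = \frac{\left(K + K\right) \left(K + K\right)}{2} = \frac{2 K 2 K}{2} = \frac{4 K^{2}}{2} = 2 K^{2}$)
$P{\left(V \right)} = \frac{3}{-2 + V}$
$w = -48$ ($w = 8 \left(-6\right) = -48$)
$\left(l{\left(12 \right)} + w\right) \left(a + P{\left(-1 \right)}\right) = \left(2 \cdot 12^{2} - 48\right) \left(-251 + \frac{3}{-2 - 1}\right) = \left(2 \cdot 144 - 48\right) \left(-251 + \frac{3}{-3}\right) = \left(288 - 48\right) \left(-251 + 3 \left(- \frac{1}{3}\right)\right) = 240 \left(-251 - 1\right) = 240 \left(-252\right) = -60480$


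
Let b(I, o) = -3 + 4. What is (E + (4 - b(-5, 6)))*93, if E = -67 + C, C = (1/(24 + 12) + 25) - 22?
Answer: -68045/12 ≈ -5670.4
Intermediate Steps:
b(I, o) = 1
C = 109/36 (C = (1/36 + 25) - 22 = 901/36 - 22 = 109/36 ≈ 3.0278)
E = -2303/36 (E = -67 + 109/36 = -2303/36 ≈ -63.972)
(E + (4 - b(-5, 6)))*93 = (-2303/36 + (4 - 1*1))*93 = (-2303/36 + (4 - 1))*93 = (-2303/36 + 3)*93 = -2195/36*93 = -68045/12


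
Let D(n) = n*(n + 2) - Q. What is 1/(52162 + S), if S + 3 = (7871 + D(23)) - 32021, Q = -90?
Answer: 1/28674 ≈ 3.4875e-5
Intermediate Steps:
D(n) = 90 + n*(2 + n) (D(n) = n*(n + 2) - 1*(-90) = n*(2 + n) + 90 = 90 + n*(2 + n))
S = -23488 (S = -3 + ((7871 + (90 + 23² + 2*23)) - 32021) = -3 + ((7871 + (90 + 529 + 46)) - 32021) = -3 + ((7871 + 665) - 32021) = -3 + (8536 - 32021) = -3 - 23485 = -23488)
1/(52162 + S) = 1/(52162 - 23488) = 1/28674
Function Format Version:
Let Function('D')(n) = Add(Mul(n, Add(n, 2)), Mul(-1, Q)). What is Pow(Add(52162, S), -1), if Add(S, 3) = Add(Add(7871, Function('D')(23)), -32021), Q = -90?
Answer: Rational(1, 28674) ≈ 3.4875e-5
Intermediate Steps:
Function('D')(n) = Add(90, Mul(n, Add(2, n))) (Function('D')(n) = Add(Mul(n, Add(n, 2)), Mul(-1, -90)) = Add(Mul(n, Add(2, n)), 90) = Add(90, Mul(n, Add(2, n))))
S = -23488 (S = Add(-3, Add(Add(7871, Add(90, Pow(23, 2), Mul(2, 23))), -32021)) = Add(-3, Add(Add(7871, Add(90, 529, 46)), -32021)) = Add(-3, Add(Add(7871, 665), -32021)) = Add(-3, Add(8536, -32021)) = Add(-3, -23485) = -23488)
Pow(Add(52162, S), -1) = Pow(Add(52162, -23488), -1) = Pow(28674, -1) = Rational(1, 28674)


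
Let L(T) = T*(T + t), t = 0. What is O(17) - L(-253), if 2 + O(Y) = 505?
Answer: -63506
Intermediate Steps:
O(Y) = 503 (O(Y) = -2 + 505 = 503)
L(T) = T² (L(T) = T*(T + 0) = T*T = T²)
O(17) - L(-253) = 503 - 1*(-253)² = 503 - 1*64009 = 503 - 64009 = -63506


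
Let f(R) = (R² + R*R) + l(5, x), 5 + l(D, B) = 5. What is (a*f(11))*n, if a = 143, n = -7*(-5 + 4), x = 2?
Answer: 242242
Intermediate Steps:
n = 7 (n = -7*(-1) = 7)
l(D, B) = 0 (l(D, B) = -5 + 5 = 0)
f(R) = 2*R² (f(R) = (R² + R*R) + 0 = (R² + R²) + 0 = 2*R² + 0 = 2*R²)
(a*f(11))*n = (143*(2*11²))*7 = (143*(2*121))*7 = (143*242)*7 = 34606*7 = 242242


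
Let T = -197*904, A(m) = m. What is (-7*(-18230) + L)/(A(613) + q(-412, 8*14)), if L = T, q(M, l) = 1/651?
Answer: -16430589/199532 ≈ -82.346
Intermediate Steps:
q(M, l) = 1/651
T = -178088
L = -178088
(-7*(-18230) + L)/(A(613) + q(-412, 8*14)) = (-7*(-18230) - 178088)/(613 + 1/651) = (127610 - 178088)/(399064/651) = -50478*651/399064 = -16430589/199532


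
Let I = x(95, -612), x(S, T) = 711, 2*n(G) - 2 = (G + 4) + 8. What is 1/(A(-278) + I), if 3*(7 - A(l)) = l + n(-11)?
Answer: 6/4861 ≈ 0.0012343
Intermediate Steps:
n(G) = 7 + G/2 (n(G) = 1 + ((G + 4) + 8)/2 = 1 + ((4 + G) + 8)/2 = 1 + (12 + G)/2 = 1 + (6 + G/2) = 7 + G/2)
I = 711
A(l) = 13/2 - l/3 (A(l) = 7 - (l + (7 + (½)*(-11)))/3 = 7 - (l + (7 - 11/2))/3 = 7 - (l + 3/2)/3 = 7 - (3/2 + l)/3 = 7 + (-½ - l/3) = 13/2 - l/3)
1/(A(-278) + I) = 1/((13/2 - ⅓*(-278)) + 711) = 1/((13/2 + 278/3) + 711) = 1/(595/6 + 711) = 1/(4861/6) = 6/4861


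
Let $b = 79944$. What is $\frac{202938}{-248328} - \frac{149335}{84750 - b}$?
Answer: $- \frac{1057205053}{33151788} \approx -31.89$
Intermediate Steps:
$\frac{202938}{-248328} - \frac{149335}{84750 - b} = \frac{202938}{-248328} - \frac{149335}{84750 - 79944} = 202938 \left(- \frac{1}{248328}\right) - \frac{149335}{84750 - 79944} = - \frac{33823}{41388} - \frac{149335}{4806} = - \frac{1057205053}{33151788}$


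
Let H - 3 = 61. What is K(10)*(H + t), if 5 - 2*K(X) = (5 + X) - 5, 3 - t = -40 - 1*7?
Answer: -285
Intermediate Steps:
H = 64 (H = 3 + 61 = 64)
t = 50 (t = 3 - (-40 - 1*7) = 3 - (-40 - 7) = 3 - 1*(-47) = 3 + 47 = 50)
K(X) = 5/2 - X/2 (K(X) = 5/2 - ((5 + X) - 5)/2 = 5/2 - X/2)
K(10)*(H + t) = (5/2 - 1/2*10)*(64 + 50) = (5/2 - 5)*114 = -5/2*114 = -285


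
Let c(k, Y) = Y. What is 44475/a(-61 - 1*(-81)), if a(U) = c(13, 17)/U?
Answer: 889500/17 ≈ 52324.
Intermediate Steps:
a(U) = 17/U
44475/a(-61 - 1*(-81)) = 44475/((17/(-61 - 1*(-81)))) = 44475/((17/(-61 + 81))) = 44475/((17/20)) = 44475/((17*(1/20))) = 44475/(17/20) = 44475*(20/17) = 889500/17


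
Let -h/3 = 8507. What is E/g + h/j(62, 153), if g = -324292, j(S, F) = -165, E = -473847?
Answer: 2784813629/17836060 ≈ 156.13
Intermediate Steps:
h = -25521 (h = -3*8507 = -25521)
E/g + h/j(62, 153) = -473847/(-324292) - 25521/(-165) = -473847*(-1/324292) - 25521*(-1/165) = 473847/324292 + 8507/55 = 2784813629/17836060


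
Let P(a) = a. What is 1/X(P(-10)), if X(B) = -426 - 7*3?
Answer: -1/447 ≈ -0.0022371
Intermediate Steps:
X(B) = -447 (X(B) = -426 - 1*21 = -426 - 21 = -447)
1/X(P(-10)) = 1/(-447) = -1/447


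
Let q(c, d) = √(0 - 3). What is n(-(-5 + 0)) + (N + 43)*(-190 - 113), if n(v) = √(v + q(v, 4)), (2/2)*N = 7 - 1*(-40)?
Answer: -27270 + √(5 + I*√3) ≈ -27268.0 + 0.38177*I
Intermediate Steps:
N = 47 (N = 7 - 1*(-40) = 7 + 40 = 47)
q(c, d) = I*√3 (q(c, d) = √(-3) = I*√3)
n(v) = √(v + I*√3)
n(-(-5 + 0)) + (N + 43)*(-190 - 113) = √(-(-5 + 0) + I*√3) + (47 + 43)*(-190 - 113) = √(-1*(-5) + I*√3) + 90*(-303) = √(5 + I*√3) - 27270 = -27270 + √(5 + I*√3)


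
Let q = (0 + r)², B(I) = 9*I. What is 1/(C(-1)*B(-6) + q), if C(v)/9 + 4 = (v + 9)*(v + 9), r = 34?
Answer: -1/28004 ≈ -3.5709e-5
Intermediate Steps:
C(v) = -36 + 9*(9 + v)² (C(v) = -36 + 9*((v + 9)*(v + 9)) = -36 + 9*((9 + v)*(9 + v)) = -36 + 9*(9 + v)²)
q = 1156 (q = (0 + 34)² = 34² = 1156)
1/(C(-1)*B(-6) + q) = 1/((-36 + 9*(9 - 1)²)*(9*(-6)) + 1156) = 1/((-36 + 9*8²)*(-54) + 1156) = 1/((-36 + 9*64)*(-54) + 1156) = 1/((-36 + 576)*(-54) + 1156) = 1/(540*(-54) + 1156) = 1/(-29160 + 1156) = 1/(-28004) = -1/28004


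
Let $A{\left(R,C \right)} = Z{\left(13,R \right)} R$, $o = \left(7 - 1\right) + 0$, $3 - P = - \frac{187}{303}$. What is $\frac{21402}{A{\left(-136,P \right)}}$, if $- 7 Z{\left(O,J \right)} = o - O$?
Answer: $- \frac{10701}{68} \approx -157.37$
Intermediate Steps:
$P = \frac{1096}{303}$ ($P = 3 - - \frac{187}{303} = 3 + \frac{187}{303} = \frac{1096}{303} \approx 3.6172$)
$o = 6$ ($o = 6 + 0 = 6$)
$Z{\left(O,J \right)} = - \frac{6}{7} + \frac{O}{7}$ ($Z{\left(O,J \right)} = - \frac{6 - O}{7} = - \frac{6}{7} + \frac{O}{7}$)
$A{\left(R,C \right)} = R$ ($A{\left(R,C \right)} = \left(- \frac{6}{7} + \frac{1}{7} \cdot 13\right) R = \left(- \frac{6}{7} + \frac{13}{7}\right) R = 1 R = R$)
$\frac{21402}{A{\left(-136,P \right)}} = \frac{21402}{-136} = 21402 \left(- \frac{1}{136}\right) = - \frac{10701}{68}$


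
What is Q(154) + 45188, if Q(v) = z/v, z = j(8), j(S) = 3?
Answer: 6958955/154 ≈ 45188.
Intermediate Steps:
z = 3
Q(v) = 3/v
Q(154) + 45188 = 3/154 + 45188 = 6958955/154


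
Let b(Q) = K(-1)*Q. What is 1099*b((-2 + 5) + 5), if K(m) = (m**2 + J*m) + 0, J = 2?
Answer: -8792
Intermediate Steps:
K(m) = m**2 + 2*m (K(m) = (m**2 + 2*m) + 0 = m**2 + 2*m)
b(Q) = -Q (b(Q) = (-(2 - 1))*Q = (-1*1)*Q = -Q)
1099*b((-2 + 5) + 5) = 1099*(-((-2 + 5) + 5)) = 1099*(-(3 + 5)) = 1099*(-1*8) = 1099*(-8) = -8792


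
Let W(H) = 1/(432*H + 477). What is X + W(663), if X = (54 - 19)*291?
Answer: 2922005206/286893 ≈ 10185.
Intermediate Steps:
X = 10185 (X = 35*291 = 10185)
W(H) = 1/(477 + 432*H)
X + W(663) = 10185 + 1/(9*(53 + 48*663)) = 10185 + 1/(9*(53 + 31824)) = 10185 + (⅑)/31877 = 10185 + (⅑)*(1/31877) = 10185 + 1/286893 = 2922005206/286893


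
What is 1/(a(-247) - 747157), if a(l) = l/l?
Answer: -1/747156 ≈ -1.3384e-6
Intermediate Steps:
a(l) = 1
1/(a(-247) - 747157) = 1/(1 - 747157) = 1/(-747156) = -1/747156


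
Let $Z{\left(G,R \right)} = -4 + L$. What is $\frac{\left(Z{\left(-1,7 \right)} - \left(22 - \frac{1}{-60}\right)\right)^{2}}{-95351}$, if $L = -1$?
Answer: $- \frac{2627641}{343263600} \approx -0.0076549$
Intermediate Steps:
$Z{\left(G,R \right)} = -5$ ($Z{\left(G,R \right)} = -4 - 1 = -5$)
$\frac{\left(Z{\left(-1,7 \right)} - \left(22 - \frac{1}{-60}\right)\right)^{2}}{-95351} = \frac{\left(-5 - \left(22 - \frac{1}{-60}\right)\right)^{2}}{-95351} = \left(-5 - \frac{1321}{60}\right)^{2} \left(- \frac{1}{95351}\right) = \left(- \frac{1621}{60}\right)^{2} \left(- \frac{1}{95351}\right) = \frac{2627641}{3600} \left(- \frac{1}{95351}\right) = - \frac{2627641}{343263600}$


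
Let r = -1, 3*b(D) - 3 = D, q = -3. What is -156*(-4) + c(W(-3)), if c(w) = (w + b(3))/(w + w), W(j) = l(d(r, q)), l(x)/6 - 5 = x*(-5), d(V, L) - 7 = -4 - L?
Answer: 46837/75 ≈ 624.49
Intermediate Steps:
b(D) = 1 + D/3
d(V, L) = 3 - L (d(V, L) = 7 + (-4 - L) = 3 - L)
l(x) = 30 - 30*x (l(x) = 30 + 6*(x*(-5)) = 30 + 6*(-5*x) = 30 - 30*x)
W(j) = -150 (W(j) = 30 - 30*(3 - 1*(-3)) = 30 - 30*(3 + 3) = 30 - 30*6 = 30 - 180 = -150)
c(w) = (2 + w)/(2*w) (c(w) = (w + (1 + (1/3)*3))/(w + w) = (w + (1 + 1))/((2*w)) = (w + 2)*(1/(2*w)) = (2 + w)*(1/(2*w)) = (2 + w)/(2*w))
-156*(-4) + c(W(-3)) = -156*(-4) + (1/2)*(2 - 150)/(-150) = 624 + (1/2)*(-1/150)*(-148) = 624 + 37/75 = 46837/75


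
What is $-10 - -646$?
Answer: $636$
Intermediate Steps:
$-10 - -646 = -10 + 646 = 636$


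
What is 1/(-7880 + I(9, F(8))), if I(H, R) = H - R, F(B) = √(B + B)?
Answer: -1/7875 ≈ -0.00012698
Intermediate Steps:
F(B) = √2*√B (F(B) = √(2*B) = √2*√B)
1/(-7880 + I(9, F(8))) = 1/(-7880 + (9 - √2*√8)) = 1/(-7880 + (9 - √2*2*√2)) = 1/(-7880 + (9 - 1*4)) = 1/(-7880 + (9 - 4)) = 1/(-7880 + 5) = 1/(-7875) = -1/7875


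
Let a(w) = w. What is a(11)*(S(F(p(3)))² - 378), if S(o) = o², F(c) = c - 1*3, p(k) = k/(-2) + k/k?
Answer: -40117/16 ≈ -2507.3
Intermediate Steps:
p(k) = 1 - k/2 (p(k) = k*(-½) + 1 = -k/2 + 1 = 1 - k/2)
F(c) = -3 + c (F(c) = c - 3 = -3 + c)
a(11)*(S(F(p(3)))² - 378) = 11*(((-3 + (1 - ½*3))²)² - 378) = 11*(((-3 + (1 - 3/2))²)² - 378) = 11*(((-3 - ½)²)² - 378) = 11*(((-7/2)²)² - 378) = 11*((49/4)² - 378) = 11*(2401/16 - 378) = 11*(-3647/16) = -40117/16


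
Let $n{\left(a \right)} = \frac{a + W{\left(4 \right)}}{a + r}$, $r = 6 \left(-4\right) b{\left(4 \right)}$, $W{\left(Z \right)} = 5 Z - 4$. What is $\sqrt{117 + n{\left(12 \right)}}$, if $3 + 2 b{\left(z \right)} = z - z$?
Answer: $\frac{\sqrt{4233}}{6} \approx 10.844$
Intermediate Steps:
$W{\left(Z \right)} = -4 + 5 Z$
$b{\left(z \right)} = - \frac{3}{2}$ ($b{\left(z \right)} = - \frac{3}{2} + \frac{z - z}{2} = - \frac{3}{2} + \frac{1}{2} \cdot 0 = - \frac{3}{2} + 0 = - \frac{3}{2}$)
$r = 36$ ($r = 6 \left(-4\right) \left(- \frac{3}{2}\right) = \left(-24\right) \left(- \frac{3}{2}\right) = 36$)
$n{\left(a \right)} = \frac{16 + a}{36 + a}$ ($n{\left(a \right)} = \frac{a + \left(-4 + 5 \cdot 4\right)}{a + 36} = \frac{a + \left(-4 + 20\right)}{36 + a} = \frac{a + 16}{36 + a} = \frac{16 + a}{36 + a}$)
$\sqrt{117 + n{\left(12 \right)}} = \sqrt{117 + \frac{16 + 12}{36 + 12}} = \sqrt{117 + \frac{1}{48} \cdot 28} = \sqrt{117 + \frac{7}{12}} = \sqrt{\frac{1411}{12}} = \frac{\sqrt{4233}}{6}$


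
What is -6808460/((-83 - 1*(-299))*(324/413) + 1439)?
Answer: -2811893980/664291 ≈ -4232.9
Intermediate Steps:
-6808460/((-83 - 1*(-299))*(324/413) + 1439) = -6808460/((-83 + 299)*(324*(1/413)) + 1439) = -6808460/(216*(324/413) + 1439) = -6808460/(69984/413 + 1439) = -6808460/664291/413 = -6808460*413/664291 = -2811893980/664291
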